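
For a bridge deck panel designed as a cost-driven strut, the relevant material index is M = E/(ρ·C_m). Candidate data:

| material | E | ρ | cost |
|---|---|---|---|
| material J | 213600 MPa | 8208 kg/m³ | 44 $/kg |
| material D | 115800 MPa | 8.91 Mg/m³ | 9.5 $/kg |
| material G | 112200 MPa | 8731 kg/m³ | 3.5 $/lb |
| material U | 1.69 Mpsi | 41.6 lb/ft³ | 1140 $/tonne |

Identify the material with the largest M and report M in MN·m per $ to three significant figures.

Normalizing units and computing the index:
  material J: E = 213.6 GPa, ρ = 8208 kg/m³, cost = 44.00 $/kg
  material D: E = 115.8 GPa, ρ = 8910 kg/m³, cost = 9.500 $/kg
  material G: E = 112.2 GPa, ρ = 8731 kg/m³, cost = 7.716 $/kg
  material U: E = 11.65 GPa, ρ = 666.4 kg/m³, cost = 1.140 $/kg
  material U: M = 15.3 MN·m per $
  material G: M = 1.67 MN·m per $
  material D: M = 1.37 MN·m per $
  material J: M = 0.591 MN·m per $
Material U has the largest M.

material U, M = 15.3 MN·m per $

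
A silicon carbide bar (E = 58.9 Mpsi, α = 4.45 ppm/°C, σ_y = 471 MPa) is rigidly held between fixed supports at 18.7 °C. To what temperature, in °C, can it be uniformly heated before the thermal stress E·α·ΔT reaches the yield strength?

E = 58.9 Mpsi = 406.1 GPa.
E·α·ΔT = 471.0 MPa ⇒ ΔT = 471.0 / (406.1×10³ × 4.45×10⁻⁶) = 260.6 K.
T = 18.7 + 260.6 = 279.3 °C.

279 °C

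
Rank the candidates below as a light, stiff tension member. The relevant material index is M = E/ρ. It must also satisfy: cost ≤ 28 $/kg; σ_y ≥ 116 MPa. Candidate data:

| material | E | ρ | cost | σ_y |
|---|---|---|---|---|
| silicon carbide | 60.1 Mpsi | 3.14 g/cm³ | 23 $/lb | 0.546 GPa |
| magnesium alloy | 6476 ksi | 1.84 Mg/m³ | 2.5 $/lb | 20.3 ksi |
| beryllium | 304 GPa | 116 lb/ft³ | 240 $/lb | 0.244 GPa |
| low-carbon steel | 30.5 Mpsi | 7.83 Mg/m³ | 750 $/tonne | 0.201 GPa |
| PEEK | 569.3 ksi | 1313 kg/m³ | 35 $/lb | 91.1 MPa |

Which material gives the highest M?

low-carbon steel

Screen on constraints: cost ≤ 28 $/kg; σ_y ≥ 116 MPa. Survivors: magnesium alloy, low-carbon steel.
In SI units:
  magnesium alloy: E = 44.65 GPa, ρ = 1840 kg/m³
  low-carbon steel: E = 210.3 GPa, ρ = 7830 kg/m³
  low-carbon steel: M = 26.9 MN·m/kg
  magnesium alloy: M = 24.3 MN·m/kg
Low-carbon steel has the largest M.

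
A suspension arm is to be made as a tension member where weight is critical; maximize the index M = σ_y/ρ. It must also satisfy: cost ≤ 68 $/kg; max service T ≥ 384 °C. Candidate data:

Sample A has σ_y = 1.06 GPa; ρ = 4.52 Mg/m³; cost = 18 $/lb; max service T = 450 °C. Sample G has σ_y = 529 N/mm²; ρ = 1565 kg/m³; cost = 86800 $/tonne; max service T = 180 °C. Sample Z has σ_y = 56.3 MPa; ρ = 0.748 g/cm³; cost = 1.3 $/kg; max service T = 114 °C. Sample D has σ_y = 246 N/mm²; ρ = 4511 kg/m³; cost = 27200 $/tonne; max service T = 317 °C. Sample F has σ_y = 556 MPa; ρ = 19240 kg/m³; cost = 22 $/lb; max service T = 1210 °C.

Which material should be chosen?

Screen on constraints: cost ≤ 68 $/kg; max service T ≥ 384 °C. Survivors: sample A, sample F.
Normalizing units and computing the index:
  sample A: σ_y = 1060 MPa, ρ = 4520 kg/m³
  sample F: σ_y = 556.0 MPa, ρ = 19240 kg/m³
  sample A: M = 235 kN·m/kg
  sample F: M = 28.9 kN·m/kg
The maximum is for sample A.

sample A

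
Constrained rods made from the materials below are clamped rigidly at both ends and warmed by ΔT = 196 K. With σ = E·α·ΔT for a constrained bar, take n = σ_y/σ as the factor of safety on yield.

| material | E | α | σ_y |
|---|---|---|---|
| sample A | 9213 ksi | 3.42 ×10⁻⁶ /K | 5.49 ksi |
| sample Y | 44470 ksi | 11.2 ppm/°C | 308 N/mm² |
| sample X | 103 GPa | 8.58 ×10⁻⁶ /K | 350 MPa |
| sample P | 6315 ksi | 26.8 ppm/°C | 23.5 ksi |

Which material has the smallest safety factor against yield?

In consistent units (E in GPa, α in ×10⁻⁶/K, σ_y in MPa):
  sample A: E = 63.52, α = 3.42, σ_y = 37.85 → σ = 42.6 MPa, n = 0.889
  sample Y: E = 306.6, α = 11.2, σ_y = 308.0 → σ = 673 MPa, n = 0.458
  sample X: E = 103.0, α = 8.58, σ_y = 350.0 → σ = 173 MPa, n = 2.02
  sample P: E = 43.54, α = 26.8, σ_y = 162.0 → σ = 229 MPa, n = 0.708
The minimum is sample Y at n = 0.458.

sample Y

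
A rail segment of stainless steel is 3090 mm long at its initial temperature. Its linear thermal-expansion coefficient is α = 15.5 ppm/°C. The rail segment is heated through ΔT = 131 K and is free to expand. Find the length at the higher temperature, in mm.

3096.3 mm

ΔL = α·L₀·ΔT = 15.5×10⁻⁶ × 3090 mm × 131.0 K = 6.27 mm.
L = L₀ + ΔL = 3090 + 6.27 = 3096.3 mm.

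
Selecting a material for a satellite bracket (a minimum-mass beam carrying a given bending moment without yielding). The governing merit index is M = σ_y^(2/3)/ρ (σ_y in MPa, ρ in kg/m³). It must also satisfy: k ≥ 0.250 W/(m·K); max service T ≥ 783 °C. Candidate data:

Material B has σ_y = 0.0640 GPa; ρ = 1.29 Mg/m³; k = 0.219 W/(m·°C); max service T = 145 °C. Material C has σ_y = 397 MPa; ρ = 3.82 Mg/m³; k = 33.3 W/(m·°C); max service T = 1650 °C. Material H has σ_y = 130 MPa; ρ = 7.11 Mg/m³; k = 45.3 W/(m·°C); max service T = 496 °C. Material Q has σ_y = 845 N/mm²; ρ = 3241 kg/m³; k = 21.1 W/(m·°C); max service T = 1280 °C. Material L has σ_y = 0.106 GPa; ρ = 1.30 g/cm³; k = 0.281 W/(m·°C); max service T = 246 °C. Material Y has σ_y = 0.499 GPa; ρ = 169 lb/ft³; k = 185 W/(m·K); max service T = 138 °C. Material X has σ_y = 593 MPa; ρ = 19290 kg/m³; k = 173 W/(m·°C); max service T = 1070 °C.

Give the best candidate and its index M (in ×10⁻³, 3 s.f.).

material Q, M = 27.6×10⁻³

Screen on constraints: k ≥ 0.250 W/(m·K); max service T ≥ 783 °C. Survivors: material C, material Q, material X.
Putting every candidate on a common basis:
  material C: σ_y = 397.0 MPa, ρ = 3820 kg/m³
  material Q: σ_y = 845.0 MPa, ρ = 3241 kg/m³
  material X: σ_y = 593.0 MPa, ρ = 19290 kg/m³
  material Q: M = 27.6×10⁻³
  material C: M = 14.1×10⁻³
  material X: M = 3.66×10⁻³
Highest index: material Q.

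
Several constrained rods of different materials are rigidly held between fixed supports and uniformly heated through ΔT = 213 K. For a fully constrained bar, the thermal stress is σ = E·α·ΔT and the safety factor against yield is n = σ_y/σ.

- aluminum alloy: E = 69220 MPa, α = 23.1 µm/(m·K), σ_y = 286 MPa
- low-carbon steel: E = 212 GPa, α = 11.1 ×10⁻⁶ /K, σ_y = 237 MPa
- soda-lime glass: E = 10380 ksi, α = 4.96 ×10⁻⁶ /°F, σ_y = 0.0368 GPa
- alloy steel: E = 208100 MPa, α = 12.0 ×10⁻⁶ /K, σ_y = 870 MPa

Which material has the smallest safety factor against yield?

soda-lime glass

Converting E to GPa, α to ×10⁻⁶/K, σ_y to MPa, then σ and n for each:
  aluminum alloy: E = 69.22, α = 23.1, σ_y = 286.0 → σ = 341 MPa, n = 0.840
  low-carbon steel: E = 212.0, α = 11.1, σ_y = 237.0 → σ = 501 MPa, n = 0.473
  soda-lime glass: E = 71.57, α = 8.93, σ_y = 36.80 → σ = 136 MPa, n = 0.270
  alloy steel: E = 208.1, α = 12.0, σ_y = 870.0 → σ = 532 MPa, n = 1.64
Smallest n: soda-lime glass with n = 0.270.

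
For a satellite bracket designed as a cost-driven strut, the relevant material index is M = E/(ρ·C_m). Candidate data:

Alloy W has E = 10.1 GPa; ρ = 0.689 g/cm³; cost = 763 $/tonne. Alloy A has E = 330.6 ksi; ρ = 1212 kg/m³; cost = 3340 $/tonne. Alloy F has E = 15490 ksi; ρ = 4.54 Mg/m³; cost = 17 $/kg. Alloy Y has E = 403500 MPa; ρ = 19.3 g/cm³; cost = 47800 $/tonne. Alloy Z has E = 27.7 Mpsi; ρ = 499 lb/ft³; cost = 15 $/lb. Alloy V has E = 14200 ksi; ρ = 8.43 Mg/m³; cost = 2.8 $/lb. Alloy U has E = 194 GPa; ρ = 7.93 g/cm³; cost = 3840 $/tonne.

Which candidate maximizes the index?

Putting every candidate on a common basis:
  alloy W: E = 10.10 GPa, ρ = 689.0 kg/m³, cost = 0.7630 $/kg
  alloy A: E = 2.279 GPa, ρ = 1212 kg/m³, cost = 3.340 $/kg
  alloy F: E = 106.8 GPa, ρ = 4540 kg/m³, cost = 17.00 $/kg
  alloy Y: E = 403.5 GPa, ρ = 19300 kg/m³, cost = 47.80 $/kg
  alloy Z: E = 191.0 GPa, ρ = 7993 kg/m³, cost = 33.07 $/kg
  alloy V: E = 97.91 GPa, ρ = 8430 kg/m³, cost = 6.173 $/kg
  alloy U: E = 194.0 GPa, ρ = 7930 kg/m³, cost = 3.840 $/kg
  alloy W: M = 19.2 MN·m per $
  alloy U: M = 6.37 MN·m per $
  alloy V: M = 1.88 MN·m per $
  alloy F: M = 1.38 MN·m per $
  alloy Z: M = 0.723 MN·m per $
  alloy A: M = 0.563 MN·m per $
  alloy Y: M = 0.437 MN·m per $
Alloy W has the largest M.

alloy W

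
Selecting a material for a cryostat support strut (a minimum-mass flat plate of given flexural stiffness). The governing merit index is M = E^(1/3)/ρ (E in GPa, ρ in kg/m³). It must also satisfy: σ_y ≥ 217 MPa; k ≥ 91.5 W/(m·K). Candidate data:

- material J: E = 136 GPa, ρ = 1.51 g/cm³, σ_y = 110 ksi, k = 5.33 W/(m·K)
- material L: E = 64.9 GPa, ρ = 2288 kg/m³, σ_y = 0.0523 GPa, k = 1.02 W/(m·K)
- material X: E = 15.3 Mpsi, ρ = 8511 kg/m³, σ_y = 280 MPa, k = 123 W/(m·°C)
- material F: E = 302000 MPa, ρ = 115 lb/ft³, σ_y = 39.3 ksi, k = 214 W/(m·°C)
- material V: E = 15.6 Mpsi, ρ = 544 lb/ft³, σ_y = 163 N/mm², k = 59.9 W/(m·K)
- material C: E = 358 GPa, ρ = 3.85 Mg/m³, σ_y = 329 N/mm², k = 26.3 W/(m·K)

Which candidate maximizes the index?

Screen on constraints: σ_y ≥ 217 MPa; k ≥ 91.5 W/(m·K). Survivors: material X, material F.
In SI units:
  material X: E = 105.5 GPa, ρ = 8511 kg/m³
  material F: E = 302.0 GPa, ρ = 1842 kg/m³
  material F: M = 3.64×10⁻³
  material X: M = 0.555×10⁻³
Highest index: material F.

material F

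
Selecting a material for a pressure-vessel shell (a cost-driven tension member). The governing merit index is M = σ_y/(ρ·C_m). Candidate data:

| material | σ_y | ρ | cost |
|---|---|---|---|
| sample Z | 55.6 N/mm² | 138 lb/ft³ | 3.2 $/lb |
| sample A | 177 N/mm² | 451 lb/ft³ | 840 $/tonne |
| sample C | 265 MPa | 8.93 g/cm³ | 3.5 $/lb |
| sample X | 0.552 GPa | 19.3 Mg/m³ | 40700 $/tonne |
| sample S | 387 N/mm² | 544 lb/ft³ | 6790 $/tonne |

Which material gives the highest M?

Putting every candidate on a common basis:
  sample Z: σ_y = 55.60 MPa, ρ = 2211 kg/m³, cost = 7.055 $/kg
  sample A: σ_y = 177.0 MPa, ρ = 7224 kg/m³, cost = 0.8400 $/kg
  sample C: σ_y = 265.0 MPa, ρ = 8930 kg/m³, cost = 7.716 $/kg
  sample X: σ_y = 552.0 MPa, ρ = 19300 kg/m³, cost = 40.70 $/kg
  sample S: σ_y = 387.0 MPa, ρ = 8714 kg/m³, cost = 6.790 $/kg
  sample A: M = 29.2 kN·m per $
  sample S: M = 6.54 kN·m per $
  sample C: M = 3.85 kN·m per $
  sample Z: M = 3.57 kN·m per $
  sample X: M = 0.703 kN·m per $
Sample A has the largest M.

sample A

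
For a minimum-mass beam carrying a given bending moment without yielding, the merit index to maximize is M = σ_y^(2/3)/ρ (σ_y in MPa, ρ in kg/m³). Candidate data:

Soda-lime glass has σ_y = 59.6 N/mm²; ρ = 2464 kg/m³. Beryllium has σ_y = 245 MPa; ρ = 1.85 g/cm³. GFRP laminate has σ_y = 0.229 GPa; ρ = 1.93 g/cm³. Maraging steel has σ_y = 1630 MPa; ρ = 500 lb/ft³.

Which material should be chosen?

beryllium

Normalizing units and computing the index:
  soda-lime glass: σ_y = 59.60 MPa, ρ = 2464 kg/m³
  beryllium: σ_y = 245.0 MPa, ρ = 1850 kg/m³
  GFRP laminate: σ_y = 229.0 MPa, ρ = 1930 kg/m³
  maraging steel: σ_y = 1630 MPa, ρ = 8009 kg/m³
  beryllium: M = 21.2×10⁻³
  GFRP laminate: M = 19.4×10⁻³
  maraging steel: M = 17.3×10⁻³
  soda-lime glass: M = 6.19×10⁻³
Beryllium ranks first.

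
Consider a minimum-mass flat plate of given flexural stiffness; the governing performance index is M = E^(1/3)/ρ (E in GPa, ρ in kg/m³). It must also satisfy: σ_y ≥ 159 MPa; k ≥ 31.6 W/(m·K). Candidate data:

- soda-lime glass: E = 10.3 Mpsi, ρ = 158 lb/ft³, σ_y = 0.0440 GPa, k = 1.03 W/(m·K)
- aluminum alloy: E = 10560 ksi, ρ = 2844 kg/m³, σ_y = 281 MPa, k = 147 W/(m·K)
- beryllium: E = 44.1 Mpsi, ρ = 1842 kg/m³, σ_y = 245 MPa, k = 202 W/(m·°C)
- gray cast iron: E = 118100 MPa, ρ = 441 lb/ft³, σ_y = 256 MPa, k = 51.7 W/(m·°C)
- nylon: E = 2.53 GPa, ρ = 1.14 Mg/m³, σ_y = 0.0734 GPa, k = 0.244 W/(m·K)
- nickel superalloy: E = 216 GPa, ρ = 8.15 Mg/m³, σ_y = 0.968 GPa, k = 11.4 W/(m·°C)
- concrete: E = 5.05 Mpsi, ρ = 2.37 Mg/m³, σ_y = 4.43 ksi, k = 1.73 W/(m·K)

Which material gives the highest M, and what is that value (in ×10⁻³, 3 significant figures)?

Screen on constraints: σ_y ≥ 159 MPa; k ≥ 31.6 W/(m·K). Survivors: aluminum alloy, beryllium, gray cast iron.
Convert each candidate to consistent units, then evaluate M:
  aluminum alloy: E = 72.81 GPa, ρ = 2844 kg/m³
  beryllium: E = 304.1 GPa, ρ = 1842 kg/m³
  gray cast iron: E = 118.1 GPa, ρ = 7064 kg/m³
  beryllium: M = 3.65×10⁻³
  aluminum alloy: M = 1.47×10⁻³
  gray cast iron: M = 0.695×10⁻³
Beryllium ranks first.

beryllium, M = 3.65×10⁻³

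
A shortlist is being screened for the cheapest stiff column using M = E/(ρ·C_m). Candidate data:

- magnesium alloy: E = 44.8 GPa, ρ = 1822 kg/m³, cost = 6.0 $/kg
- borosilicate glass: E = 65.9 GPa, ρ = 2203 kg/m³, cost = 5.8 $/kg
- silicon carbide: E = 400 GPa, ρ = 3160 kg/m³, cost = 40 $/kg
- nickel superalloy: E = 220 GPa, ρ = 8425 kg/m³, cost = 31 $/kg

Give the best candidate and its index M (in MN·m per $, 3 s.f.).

Evaluate M for each candidate:
  borosilicate glass: M = 5.16 MN·m per $
  magnesium alloy: M = 4.10 MN·m per $
  silicon carbide: M = 3.16 MN·m per $
  nickel superalloy: M = 0.842 MN·m per $
Borosilicate glass has the largest M.

borosilicate glass, M = 5.16 MN·m per $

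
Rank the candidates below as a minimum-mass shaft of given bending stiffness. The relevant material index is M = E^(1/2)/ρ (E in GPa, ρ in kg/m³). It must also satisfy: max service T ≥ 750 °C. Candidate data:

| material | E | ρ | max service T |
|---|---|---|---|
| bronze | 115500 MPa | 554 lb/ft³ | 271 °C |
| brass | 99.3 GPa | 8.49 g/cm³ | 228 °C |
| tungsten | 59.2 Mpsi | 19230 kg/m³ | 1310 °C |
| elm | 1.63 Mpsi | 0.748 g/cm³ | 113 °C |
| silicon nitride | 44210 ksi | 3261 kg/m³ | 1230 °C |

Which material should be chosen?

Screen on constraints: max service T ≥ 750 °C. Survivors: tungsten, silicon nitride.
Normalizing units and computing the index:
  tungsten: E = 408.2 GPa, ρ = 19230 kg/m³
  silicon nitride: E = 304.8 GPa, ρ = 3261 kg/m³
  silicon nitride: M = 5.35×10⁻³
  tungsten: M = 1.05×10⁻³
The maximum is for silicon nitride.

silicon nitride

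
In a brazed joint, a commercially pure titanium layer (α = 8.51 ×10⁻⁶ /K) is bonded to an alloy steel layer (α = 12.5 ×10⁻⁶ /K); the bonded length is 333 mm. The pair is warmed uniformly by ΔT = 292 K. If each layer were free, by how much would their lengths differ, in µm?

388 µm

Δα = |8.51 − 12.5|×10⁻⁶/K = 3.99×10⁻⁶/K.
ΔL_mismatch = Δα·L·ΔT = 3.99×10⁻⁶ × 333.0 mm × 292.0 K = 388 µm.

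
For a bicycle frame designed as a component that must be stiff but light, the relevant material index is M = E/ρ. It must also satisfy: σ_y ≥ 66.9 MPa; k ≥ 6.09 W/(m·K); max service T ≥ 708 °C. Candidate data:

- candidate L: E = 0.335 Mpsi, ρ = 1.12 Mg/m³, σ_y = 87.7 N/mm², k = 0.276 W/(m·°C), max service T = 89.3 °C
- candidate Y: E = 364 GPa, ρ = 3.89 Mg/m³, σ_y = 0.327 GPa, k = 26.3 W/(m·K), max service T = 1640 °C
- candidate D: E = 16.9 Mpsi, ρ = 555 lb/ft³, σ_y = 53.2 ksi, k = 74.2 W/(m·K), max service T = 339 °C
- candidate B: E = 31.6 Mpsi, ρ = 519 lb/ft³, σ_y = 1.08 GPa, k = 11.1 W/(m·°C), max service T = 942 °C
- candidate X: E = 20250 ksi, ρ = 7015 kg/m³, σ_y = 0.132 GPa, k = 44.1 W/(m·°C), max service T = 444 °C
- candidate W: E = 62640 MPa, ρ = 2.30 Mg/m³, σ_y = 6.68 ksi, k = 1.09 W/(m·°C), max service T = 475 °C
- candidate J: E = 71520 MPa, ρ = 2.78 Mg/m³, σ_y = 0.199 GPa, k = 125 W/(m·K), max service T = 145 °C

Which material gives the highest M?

Screen on constraints: σ_y ≥ 66.9 MPa; k ≥ 6.09 W/(m·K); max service T ≥ 708 °C. Survivors: candidate Y, candidate B.
Normalizing units and computing the index:
  candidate Y: E = 364.0 GPa, ρ = 3890 kg/m³
  candidate B: E = 217.9 GPa, ρ = 8314 kg/m³
  candidate Y: M = 93.6 MN·m/kg
  candidate B: M = 26.2 MN·m/kg
Highest index: candidate Y.

candidate Y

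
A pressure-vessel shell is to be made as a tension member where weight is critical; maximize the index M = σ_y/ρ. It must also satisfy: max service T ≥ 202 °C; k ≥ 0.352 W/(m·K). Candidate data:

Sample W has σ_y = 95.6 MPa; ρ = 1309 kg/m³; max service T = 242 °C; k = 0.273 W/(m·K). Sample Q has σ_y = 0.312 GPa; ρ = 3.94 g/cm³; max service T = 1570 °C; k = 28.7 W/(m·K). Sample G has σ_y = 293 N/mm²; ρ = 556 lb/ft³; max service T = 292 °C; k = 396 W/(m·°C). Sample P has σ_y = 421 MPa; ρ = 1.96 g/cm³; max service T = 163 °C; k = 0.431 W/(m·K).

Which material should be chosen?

Screen on constraints: max service T ≥ 202 °C; k ≥ 0.352 W/(m·K). Survivors: sample Q, sample G.
Convert each candidate to consistent units, then evaluate M:
  sample Q: σ_y = 312.0 MPa, ρ = 3940 kg/m³
  sample G: σ_y = 293.0 MPa, ρ = 8906 kg/m³
  sample Q: M = 79.2 kN·m/kg
  sample G: M = 32.9 kN·m/kg
Highest index: sample Q.

sample Q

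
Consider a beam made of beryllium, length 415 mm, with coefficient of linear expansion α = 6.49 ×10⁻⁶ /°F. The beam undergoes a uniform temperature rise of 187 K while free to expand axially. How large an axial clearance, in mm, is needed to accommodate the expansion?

Convert α: 6.49×10⁻⁶/°F × (9/5) = 11.7×10⁻⁶/K.
ΔL = α·L₀·ΔT = 11.7×10⁻⁶ × 415 mm × 187.0 K = 0.907 mm.

0.907 mm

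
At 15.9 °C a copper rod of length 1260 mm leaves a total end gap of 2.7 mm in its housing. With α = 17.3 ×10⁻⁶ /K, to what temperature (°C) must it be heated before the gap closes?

α·L₀·ΔT = 2.7 mm ⇒ ΔT = 2.7 / (17.3×10⁻⁶ × 1260.0) = 123.9 K.
T = 15.9 + 123.9 = 139.8 °C.

140 °C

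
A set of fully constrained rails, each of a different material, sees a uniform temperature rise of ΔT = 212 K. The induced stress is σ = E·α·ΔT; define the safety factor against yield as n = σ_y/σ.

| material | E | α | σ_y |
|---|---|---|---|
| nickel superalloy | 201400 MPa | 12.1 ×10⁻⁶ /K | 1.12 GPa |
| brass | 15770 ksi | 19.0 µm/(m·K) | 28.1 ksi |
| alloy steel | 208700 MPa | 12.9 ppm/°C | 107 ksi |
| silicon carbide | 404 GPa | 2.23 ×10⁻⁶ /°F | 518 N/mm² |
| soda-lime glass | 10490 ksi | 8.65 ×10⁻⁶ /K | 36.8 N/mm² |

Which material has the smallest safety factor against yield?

In consistent units (E in GPa, α in ×10⁻⁶/K, σ_y in MPa):
  nickel superalloy: E = 201.4, α = 12.1, σ_y = 1120 → σ = 517 MPa, n = 2.17
  brass: E = 108.7, α = 19.0, σ_y = 193.7 → σ = 438 MPa, n = 0.442
  alloy steel: E = 208.7, α = 12.9, σ_y = 737.7 → σ = 571 MPa, n = 1.29
  silicon carbide: E = 404.0, α = 4.01, σ_y = 518.0 → σ = 344 MPa, n = 1.51
  soda-lime glass: E = 72.33, α = 8.65, σ_y = 36.80 → σ = 133 MPa, n = 0.277
Soda-lime glass has the lowest safety factor, n = 0.277.

soda-lime glass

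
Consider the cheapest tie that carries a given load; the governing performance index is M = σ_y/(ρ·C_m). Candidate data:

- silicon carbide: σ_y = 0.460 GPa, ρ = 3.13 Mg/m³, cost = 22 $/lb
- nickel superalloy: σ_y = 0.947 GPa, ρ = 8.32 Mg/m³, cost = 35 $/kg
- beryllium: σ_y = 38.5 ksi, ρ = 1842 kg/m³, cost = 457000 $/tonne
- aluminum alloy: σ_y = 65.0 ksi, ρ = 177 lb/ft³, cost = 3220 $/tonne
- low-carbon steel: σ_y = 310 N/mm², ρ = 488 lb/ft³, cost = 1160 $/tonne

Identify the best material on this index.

Normalizing units and computing the index:
  silicon carbide: σ_y = 460.0 MPa, ρ = 3130 kg/m³, cost = 48.50 $/kg
  nickel superalloy: σ_y = 947.0 MPa, ρ = 8320 kg/m³, cost = 35.00 $/kg
  beryllium: σ_y = 265.4 MPa, ρ = 1842 kg/m³, cost = 457.0 $/kg
  aluminum alloy: σ_y = 448.2 MPa, ρ = 2835 kg/m³, cost = 3.220 $/kg
  low-carbon steel: σ_y = 310.0 MPa, ρ = 7817 kg/m³, cost = 1.160 $/kg
  aluminum alloy: M = 49.1 kN·m per $
  low-carbon steel: M = 34.2 kN·m per $
  nickel superalloy: M = 3.25 kN·m per $
  silicon carbide: M = 3.03 kN·m per $
  beryllium: M = 0.315 kN·m per $
Aluminum alloy has the largest M.

aluminum alloy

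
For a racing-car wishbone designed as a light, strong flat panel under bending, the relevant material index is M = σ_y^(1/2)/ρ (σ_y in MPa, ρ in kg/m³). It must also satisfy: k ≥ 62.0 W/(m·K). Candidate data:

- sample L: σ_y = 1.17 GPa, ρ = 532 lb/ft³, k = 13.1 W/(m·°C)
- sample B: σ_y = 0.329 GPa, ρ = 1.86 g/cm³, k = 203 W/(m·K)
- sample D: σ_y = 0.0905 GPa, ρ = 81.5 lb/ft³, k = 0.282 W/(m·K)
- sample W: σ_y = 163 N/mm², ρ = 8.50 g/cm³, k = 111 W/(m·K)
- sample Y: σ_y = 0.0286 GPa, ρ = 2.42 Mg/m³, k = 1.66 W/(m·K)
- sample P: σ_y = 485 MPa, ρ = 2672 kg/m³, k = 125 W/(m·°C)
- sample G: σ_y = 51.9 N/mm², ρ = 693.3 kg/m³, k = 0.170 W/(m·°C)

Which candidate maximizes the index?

sample B

Screen on constraints: k ≥ 62.0 W/(m·K). Survivors: sample B, sample W, sample P.
Convert each candidate to consistent units, then evaluate M:
  sample B: σ_y = 329.0 MPa, ρ = 1860 kg/m³
  sample W: σ_y = 163.0 MPa, ρ = 8500 kg/m³
  sample P: σ_y = 485.0 MPa, ρ = 2672 kg/m³
  sample B: M = 9.75×10⁻³
  sample P: M = 8.24×10⁻³
  sample W: M = 1.50×10⁻³
Highest index: sample B.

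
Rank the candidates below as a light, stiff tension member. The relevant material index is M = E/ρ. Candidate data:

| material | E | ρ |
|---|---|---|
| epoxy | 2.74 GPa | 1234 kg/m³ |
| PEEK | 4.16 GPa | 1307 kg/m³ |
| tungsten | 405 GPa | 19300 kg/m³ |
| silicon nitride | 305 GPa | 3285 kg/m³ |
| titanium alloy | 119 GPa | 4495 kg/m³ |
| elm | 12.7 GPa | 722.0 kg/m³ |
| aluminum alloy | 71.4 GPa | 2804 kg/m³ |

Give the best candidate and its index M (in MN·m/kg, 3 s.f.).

silicon nitride, M = 92.8 MN·m/kg

Per-candidate index values:
  silicon nitride: M = 92.8 MN·m/kg
  titanium alloy: M = 26.5 MN·m/kg
  aluminum alloy: M = 25.5 MN·m/kg
  tungsten: M = 21.0 MN·m/kg
  elm: M = 17.6 MN·m/kg
  PEEK: M = 3.18 MN·m/kg
  epoxy: M = 2.22 MN·m/kg
The maximum is for silicon nitride.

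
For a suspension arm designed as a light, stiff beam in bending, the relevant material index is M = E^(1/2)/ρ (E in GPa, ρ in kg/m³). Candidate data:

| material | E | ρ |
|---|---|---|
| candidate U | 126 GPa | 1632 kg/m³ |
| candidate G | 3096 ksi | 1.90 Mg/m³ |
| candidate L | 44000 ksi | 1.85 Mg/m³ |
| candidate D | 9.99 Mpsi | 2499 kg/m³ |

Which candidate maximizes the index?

In SI units:
  candidate U: E = 126.0 GPa, ρ = 1632 kg/m³
  candidate G: E = 21.35 GPa, ρ = 1900 kg/m³
  candidate L: E = 303.4 GPa, ρ = 1850 kg/m³
  candidate D: E = 68.88 GPa, ρ = 2499 kg/m³
  candidate L: M = 9.41×10⁻³
  candidate U: M = 6.88×10⁻³
  candidate D: M = 3.32×10⁻³
  candidate G: M = 2.43×10⁻³
The maximum is for candidate L.

candidate L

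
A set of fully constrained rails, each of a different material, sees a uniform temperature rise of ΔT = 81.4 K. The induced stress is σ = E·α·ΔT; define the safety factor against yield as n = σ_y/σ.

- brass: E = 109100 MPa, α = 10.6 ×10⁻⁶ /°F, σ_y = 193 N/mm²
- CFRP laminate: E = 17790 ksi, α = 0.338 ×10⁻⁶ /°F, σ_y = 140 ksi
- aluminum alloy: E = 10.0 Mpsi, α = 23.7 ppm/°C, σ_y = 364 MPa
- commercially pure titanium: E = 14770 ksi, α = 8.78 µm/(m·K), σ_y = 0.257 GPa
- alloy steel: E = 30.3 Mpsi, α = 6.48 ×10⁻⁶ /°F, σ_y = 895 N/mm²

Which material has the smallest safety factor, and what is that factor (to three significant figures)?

brass, n = 1.14

Converting E to GPa, α to ×10⁻⁶/K, σ_y to MPa, then σ and n for each:
  brass: E = 109.1, α = 19.1, σ_y = 193.0 → σ = 169 MPa, n = 1.14
  CFRP laminate: E = 122.7, α = 0.608, σ_y = 965.3 → σ = 6.07 MPa, n = 159
  aluminum alloy: E = 68.95, α = 23.7, σ_y = 364.0 → σ = 133 MPa, n = 2.74
  commercially pure titanium: E = 101.8, α = 8.78, σ_y = 257.0 → σ = 72.8 MPa, n = 3.53
  alloy steel: E = 208.9, α = 11.7, σ_y = 895.0 → σ = 198 MPa, n = 4.51
Brass has the lowest safety factor, n = 1.14.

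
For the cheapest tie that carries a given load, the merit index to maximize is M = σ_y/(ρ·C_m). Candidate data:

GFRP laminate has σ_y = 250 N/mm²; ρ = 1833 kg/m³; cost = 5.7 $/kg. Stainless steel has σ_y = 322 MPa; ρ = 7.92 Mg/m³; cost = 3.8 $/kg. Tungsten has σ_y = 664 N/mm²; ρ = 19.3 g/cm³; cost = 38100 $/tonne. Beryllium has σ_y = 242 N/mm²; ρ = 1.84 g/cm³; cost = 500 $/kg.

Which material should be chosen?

GFRP laminate

Putting every candidate on a common basis:
  GFRP laminate: σ_y = 250.0 MPa, ρ = 1833 kg/m³, cost = 5.700 $/kg
  stainless steel: σ_y = 322.0 MPa, ρ = 7920 kg/m³, cost = 3.800 $/kg
  tungsten: σ_y = 664.0 MPa, ρ = 19300 kg/m³, cost = 38.10 $/kg
  beryllium: σ_y = 242.0 MPa, ρ = 1840 kg/m³, cost = 500.0 $/kg
  GFRP laminate: M = 23.9 kN·m per $
  stainless steel: M = 10.7 kN·m per $
  tungsten: M = 0.903 kN·m per $
  beryllium: M = 0.263 kN·m per $
The maximum is for GFRP laminate.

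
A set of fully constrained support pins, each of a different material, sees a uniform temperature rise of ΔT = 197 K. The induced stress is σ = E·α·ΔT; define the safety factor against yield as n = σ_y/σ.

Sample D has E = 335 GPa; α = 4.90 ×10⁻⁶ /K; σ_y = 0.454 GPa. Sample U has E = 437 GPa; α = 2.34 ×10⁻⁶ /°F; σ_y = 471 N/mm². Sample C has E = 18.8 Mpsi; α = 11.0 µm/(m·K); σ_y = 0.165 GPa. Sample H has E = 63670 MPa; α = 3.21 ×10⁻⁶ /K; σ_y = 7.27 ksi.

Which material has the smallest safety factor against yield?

Converting E to GPa, α to ×10⁻⁶/K, σ_y to MPa, then σ and n for each:
  sample D: E = 335.0, α = 4.90, σ_y = 454.0 → σ = 323 MPa, n = 1.40
  sample U: E = 437.0, α = 4.21, σ_y = 471.0 → σ = 363 MPa, n = 1.30
  sample C: E = 129.6, α = 11.0, σ_y = 165.0 → σ = 281 MPa, n = 0.587
  sample H: E = 63.67, α = 3.21, σ_y = 50.12 → σ = 40.3 MPa, n = 1.24
Sample C has the lowest safety factor, n = 0.587.

sample C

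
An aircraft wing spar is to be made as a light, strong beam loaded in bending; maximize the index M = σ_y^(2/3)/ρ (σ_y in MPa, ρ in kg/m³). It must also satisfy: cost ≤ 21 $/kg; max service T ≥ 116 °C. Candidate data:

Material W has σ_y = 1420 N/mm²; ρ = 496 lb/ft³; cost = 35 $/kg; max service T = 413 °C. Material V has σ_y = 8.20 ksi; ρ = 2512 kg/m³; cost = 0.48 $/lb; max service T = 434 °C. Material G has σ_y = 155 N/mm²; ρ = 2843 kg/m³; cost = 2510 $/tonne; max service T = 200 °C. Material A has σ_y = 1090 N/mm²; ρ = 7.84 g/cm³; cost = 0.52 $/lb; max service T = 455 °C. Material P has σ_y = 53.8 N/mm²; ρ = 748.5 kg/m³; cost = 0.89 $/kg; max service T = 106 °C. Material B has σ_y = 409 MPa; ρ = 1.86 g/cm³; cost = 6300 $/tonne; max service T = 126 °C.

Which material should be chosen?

Screen on constraints: cost ≤ 21 $/kg; max service T ≥ 116 °C. Survivors: material V, material G, material A, material B.
Convert each candidate to consistent units, then evaluate M:
  material V: σ_y = 56.54 MPa, ρ = 2512 kg/m³
  material G: σ_y = 155.0 MPa, ρ = 2843 kg/m³
  material A: σ_y = 1090 MPa, ρ = 7840 kg/m³
  material B: σ_y = 409.0 MPa, ρ = 1860 kg/m³
  material B: M = 29.6×10⁻³
  material A: M = 13.5×10⁻³
  material G: M = 10.1×10⁻³
  material V: M = 5.86×10⁻³
Material B has the largest M.

material B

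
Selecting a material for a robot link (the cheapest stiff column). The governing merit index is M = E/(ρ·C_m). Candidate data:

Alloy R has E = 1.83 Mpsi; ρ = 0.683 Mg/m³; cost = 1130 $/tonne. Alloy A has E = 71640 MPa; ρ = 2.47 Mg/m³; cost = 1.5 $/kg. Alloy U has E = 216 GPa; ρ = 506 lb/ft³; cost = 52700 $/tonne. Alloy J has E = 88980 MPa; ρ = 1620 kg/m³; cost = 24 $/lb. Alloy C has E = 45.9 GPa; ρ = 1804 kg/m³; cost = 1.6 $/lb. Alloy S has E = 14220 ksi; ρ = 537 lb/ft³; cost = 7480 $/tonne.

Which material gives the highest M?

alloy A

In SI units:
  alloy R: E = 12.62 GPa, ρ = 683.0 kg/m³, cost = 1.130 $/kg
  alloy A: E = 71.64 GPa, ρ = 2470 kg/m³, cost = 1.500 $/kg
  alloy U: E = 216.0 GPa, ρ = 8105 kg/m³, cost = 52.70 $/kg
  alloy J: E = 88.98 GPa, ρ = 1620 kg/m³, cost = 52.91 $/kg
  alloy C: E = 45.90 GPa, ρ = 1804 kg/m³, cost = 3.527 $/kg
  alloy S: E = 98.04 GPa, ρ = 8602 kg/m³, cost = 7.480 $/kg
  alloy A: M = 19.3 MN·m per $
  alloy R: M = 16.3 MN·m per $
  alloy C: M = 7.21 MN·m per $
  alloy S: M = 1.52 MN·m per $
  alloy J: M = 1.04 MN·m per $
  alloy U: M = 0.506 MN·m per $
Alloy A ranks first.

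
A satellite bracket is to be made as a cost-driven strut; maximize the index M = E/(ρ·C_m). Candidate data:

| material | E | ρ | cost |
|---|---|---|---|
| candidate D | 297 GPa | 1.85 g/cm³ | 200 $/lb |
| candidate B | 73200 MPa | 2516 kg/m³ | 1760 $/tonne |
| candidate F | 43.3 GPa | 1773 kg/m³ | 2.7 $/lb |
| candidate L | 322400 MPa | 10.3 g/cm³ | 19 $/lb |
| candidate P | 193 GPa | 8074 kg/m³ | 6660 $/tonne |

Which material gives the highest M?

candidate B

Normalizing units and computing the index:
  candidate D: E = 297.0 GPa, ρ = 1850 kg/m³, cost = 440.9 $/kg
  candidate B: E = 73.20 GPa, ρ = 2516 kg/m³, cost = 1.760 $/kg
  candidate F: E = 43.30 GPa, ρ = 1773 kg/m³, cost = 5.952 $/kg
  candidate L: E = 322.4 GPa, ρ = 10300 kg/m³, cost = 41.89 $/kg
  candidate P: E = 193.0 GPa, ρ = 8074 kg/m³, cost = 6.660 $/kg
  candidate B: M = 16.5 MN·m per $
  candidate F: M = 4.10 MN·m per $
  candidate P: M = 3.59 MN·m per $
  candidate L: M = 0.747 MN·m per $
  candidate D: M = 0.364 MN·m per $
Candidate B ranks first.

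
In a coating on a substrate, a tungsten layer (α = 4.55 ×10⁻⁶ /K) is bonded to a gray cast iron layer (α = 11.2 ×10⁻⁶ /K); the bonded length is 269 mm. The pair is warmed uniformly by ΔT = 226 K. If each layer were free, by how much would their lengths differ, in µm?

Δα = |4.55 − 11.2|×10⁻⁶/K = 6.65×10⁻⁶/K.
ΔL_mismatch = Δα·L·ΔT = 6.65×10⁻⁶ × 269.0 mm × 226.0 K = 404 µm.

404 µm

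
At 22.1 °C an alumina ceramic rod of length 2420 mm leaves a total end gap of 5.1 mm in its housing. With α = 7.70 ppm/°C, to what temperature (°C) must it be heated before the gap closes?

α·L₀·ΔT = 5.1 mm ⇒ ΔT = 5.1 / (7.70×10⁻⁶ × 2420.0) = 273.7 K.
T = 22.1 + 273.7 = 295.8 °C.

296 °C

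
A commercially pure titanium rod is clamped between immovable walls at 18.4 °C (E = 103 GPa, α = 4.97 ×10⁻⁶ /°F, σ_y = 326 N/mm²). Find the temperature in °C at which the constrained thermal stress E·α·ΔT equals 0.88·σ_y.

α = 4.97×10⁻⁶/°F × 9/5 = 8.95×10⁻⁶/K.
σ_y = 326 N/mm² = 326.0 MPa.
E·α·ΔT = 286.9 MPa ⇒ ΔT = 286.9 / (103.0×10³ × 8.95×10⁻⁶) = 311.3 K.
T = 18.4 + 311.3 = 329.7 °C.

330 °C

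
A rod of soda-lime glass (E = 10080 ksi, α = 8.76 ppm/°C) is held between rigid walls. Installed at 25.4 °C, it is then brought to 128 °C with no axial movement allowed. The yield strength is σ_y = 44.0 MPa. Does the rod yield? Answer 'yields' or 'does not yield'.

E = 10080 ksi = 69.50 GPa.
ΔT = 102.6 K. Constrained thermal stress σ = E·α·ΔT = 69.50×10³ MPa × 8.76×10⁻⁶ × 102.6 = 62.5 MPa (compressive).
Compare to σ_y = 44.0 MPa: σ ≥ σ_y, so it yields.

yields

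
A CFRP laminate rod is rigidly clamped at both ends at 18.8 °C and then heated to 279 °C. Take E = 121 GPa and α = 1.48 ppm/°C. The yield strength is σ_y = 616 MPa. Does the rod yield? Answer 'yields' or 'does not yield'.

does not yield

ΔT = 260.2 K. Constrained thermal stress σ = E·α·ΔT = 121.0×10³ MPa × 1.48×10⁻⁶ × 260.2 = 46.6 MPa (compressive).
Compare to σ_y = 616 MPa: σ < σ_y, so it does not yield.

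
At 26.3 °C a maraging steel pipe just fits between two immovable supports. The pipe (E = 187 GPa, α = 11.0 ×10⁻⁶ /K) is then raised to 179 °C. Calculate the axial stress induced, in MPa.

ΔT = 152.7 K. Constrained thermal stress σ = E·α·ΔT = 187.0×10³ MPa × 11.0×10⁻⁶ × 152.7 = 314 MPa (compressive).

314 MPa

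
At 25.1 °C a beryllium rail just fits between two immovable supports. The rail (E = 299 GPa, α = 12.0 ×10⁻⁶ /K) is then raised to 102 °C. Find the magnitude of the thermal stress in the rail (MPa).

276 MPa

ΔT = 76.90 K. Constrained thermal stress σ = E·α·ΔT = 299.0×10³ MPa × 12.0×10⁻⁶ × 76.90 = 276 MPa (compressive).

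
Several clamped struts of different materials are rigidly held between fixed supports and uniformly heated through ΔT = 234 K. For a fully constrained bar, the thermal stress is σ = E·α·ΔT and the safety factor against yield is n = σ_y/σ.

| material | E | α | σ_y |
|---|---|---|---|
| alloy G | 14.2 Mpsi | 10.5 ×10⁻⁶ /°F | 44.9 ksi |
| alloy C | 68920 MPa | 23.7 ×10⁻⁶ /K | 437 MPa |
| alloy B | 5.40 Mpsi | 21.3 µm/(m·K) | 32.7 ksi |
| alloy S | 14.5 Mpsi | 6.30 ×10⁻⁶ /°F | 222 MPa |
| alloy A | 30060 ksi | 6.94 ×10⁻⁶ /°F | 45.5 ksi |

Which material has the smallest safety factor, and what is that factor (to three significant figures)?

With everything in SI (GPa, ×10⁻⁶/K, MPa):
  alloy G: E = 97.91, α = 18.9, σ_y = 309.6 → σ = 433 MPa, n = 0.715
  alloy C: E = 68.92, α = 23.7, σ_y = 437.0 → σ = 382 MPa, n = 1.14
  alloy B: E = 37.23, α = 21.3, σ_y = 225.5 → σ = 186 MPa, n = 1.21
  alloy S: E = 99.97, α = 11.3, σ_y = 222.0 → σ = 265 MPa, n = 0.837
  alloy A: E = 207.3, α = 12.5, σ_y = 313.7 → σ = 606 MPa, n = 0.518
Smallest n: alloy A with n = 0.518.

alloy A, n = 0.518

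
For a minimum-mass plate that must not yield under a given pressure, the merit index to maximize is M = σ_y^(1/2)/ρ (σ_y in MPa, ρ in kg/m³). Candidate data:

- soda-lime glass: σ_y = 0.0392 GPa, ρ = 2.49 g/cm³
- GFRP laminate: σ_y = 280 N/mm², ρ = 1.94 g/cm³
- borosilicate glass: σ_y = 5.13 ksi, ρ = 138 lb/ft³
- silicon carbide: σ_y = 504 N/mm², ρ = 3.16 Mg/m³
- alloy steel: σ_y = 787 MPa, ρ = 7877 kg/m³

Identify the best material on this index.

GFRP laminate

After converting to SI:
  soda-lime glass: σ_y = 39.20 MPa, ρ = 2490 kg/m³
  GFRP laminate: σ_y = 280.0 MPa, ρ = 1940 kg/m³
  borosilicate glass: σ_y = 35.37 MPa, ρ = 2211 kg/m³
  silicon carbide: σ_y = 504.0 MPa, ρ = 3160 kg/m³
  alloy steel: σ_y = 787.0 MPa, ρ = 7877 kg/m³
  GFRP laminate: M = 8.63×10⁻³
  silicon carbide: M = 7.10×10⁻³
  alloy steel: M = 3.56×10⁻³
  borosilicate glass: M = 2.69×10⁻³
  soda-lime glass: M = 2.51×10⁻³
The maximum is for GFRP laminate.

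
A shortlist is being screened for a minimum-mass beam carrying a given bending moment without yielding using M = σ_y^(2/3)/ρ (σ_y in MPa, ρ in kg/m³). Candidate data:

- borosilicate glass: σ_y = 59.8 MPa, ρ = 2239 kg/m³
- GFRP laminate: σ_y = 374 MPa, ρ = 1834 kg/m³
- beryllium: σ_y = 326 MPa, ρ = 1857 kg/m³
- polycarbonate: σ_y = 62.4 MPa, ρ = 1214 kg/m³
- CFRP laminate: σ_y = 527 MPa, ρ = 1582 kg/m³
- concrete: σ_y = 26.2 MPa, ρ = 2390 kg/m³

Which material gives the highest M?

CFRP laminate

Per-candidate index values:
  CFRP laminate: M = 41.2×10⁻³
  GFRP laminate: M = 28.3×10⁻³
  beryllium: M = 25.5×10⁻³
  polycarbonate: M = 13.0×10⁻³
  borosilicate glass: M = 6.83×10⁻³
  concrete: M = 3.69×10⁻³
CFRP laminate ranks first.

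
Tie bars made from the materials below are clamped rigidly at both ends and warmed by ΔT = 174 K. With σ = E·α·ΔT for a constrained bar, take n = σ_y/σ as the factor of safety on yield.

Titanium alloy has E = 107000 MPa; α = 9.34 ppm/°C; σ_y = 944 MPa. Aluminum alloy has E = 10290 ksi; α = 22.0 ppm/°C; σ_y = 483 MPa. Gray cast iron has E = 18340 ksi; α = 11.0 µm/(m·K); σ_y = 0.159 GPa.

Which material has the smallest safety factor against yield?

gray cast iron

Converting E to GPa, α to ×10⁻⁶/K, σ_y to MPa, then σ and n for each:
  titanium alloy: E = 107.0, α = 9.34, σ_y = 944.0 → σ = 174 MPa, n = 5.43
  aluminum alloy: E = 70.95, α = 22.0, σ_y = 483.0 → σ = 272 MPa, n = 1.78
  gray cast iron: E = 126.4, α = 11.0, σ_y = 159.0 → σ = 242 MPa, n = 0.657
Smallest n: gray cast iron with n = 0.657.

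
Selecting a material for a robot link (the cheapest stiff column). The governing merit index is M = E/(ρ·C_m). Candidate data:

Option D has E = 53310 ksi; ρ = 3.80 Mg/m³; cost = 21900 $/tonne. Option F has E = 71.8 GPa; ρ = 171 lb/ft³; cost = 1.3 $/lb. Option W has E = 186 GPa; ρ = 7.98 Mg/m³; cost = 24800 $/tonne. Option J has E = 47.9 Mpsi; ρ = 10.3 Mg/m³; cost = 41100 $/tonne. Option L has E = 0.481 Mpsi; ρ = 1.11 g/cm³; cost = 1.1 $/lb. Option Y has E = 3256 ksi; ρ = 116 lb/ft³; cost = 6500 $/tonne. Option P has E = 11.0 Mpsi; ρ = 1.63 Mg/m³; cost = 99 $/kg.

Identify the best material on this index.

option F

After converting to SI:
  option D: E = 367.6 GPa, ρ = 3800 kg/m³, cost = 21.90 $/kg
  option F: E = 71.80 GPa, ρ = 2739 kg/m³, cost = 2.866 $/kg
  option W: E = 186.0 GPa, ρ = 7980 kg/m³, cost = 24.80 $/kg
  option J: E = 330.3 GPa, ρ = 10300 kg/m³, cost = 41.10 $/kg
  option L: E = 3.316 GPa, ρ = 1110 kg/m³, cost = 2.425 $/kg
  option Y: E = 22.45 GPa, ρ = 1858 kg/m³, cost = 6.500 $/kg
  option P: E = 75.84 GPa, ρ = 1630 kg/m³, cost = 99.00 $/kg
  option F: M = 9.15 MN·m per $
  option D: M = 4.42 MN·m per $
  option Y: M = 1.86 MN·m per $
  option L: M = 1.23 MN·m per $
  option W: M = 0.940 MN·m per $
  option J: M = 0.780 MN·m per $
  option P: M = 0.470 MN·m per $
Highest index: option F.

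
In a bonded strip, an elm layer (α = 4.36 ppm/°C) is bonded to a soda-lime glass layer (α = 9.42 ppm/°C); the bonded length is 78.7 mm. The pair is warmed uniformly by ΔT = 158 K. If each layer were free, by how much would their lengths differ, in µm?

Δα = |4.36 − 9.42|×10⁻⁶/K = 5.06×10⁻⁶/K.
ΔL_mismatch = Δα·L·ΔT = 5.06×10⁻⁶ × 78.7 mm × 158.0 K = 62.9 µm.

62.9 µm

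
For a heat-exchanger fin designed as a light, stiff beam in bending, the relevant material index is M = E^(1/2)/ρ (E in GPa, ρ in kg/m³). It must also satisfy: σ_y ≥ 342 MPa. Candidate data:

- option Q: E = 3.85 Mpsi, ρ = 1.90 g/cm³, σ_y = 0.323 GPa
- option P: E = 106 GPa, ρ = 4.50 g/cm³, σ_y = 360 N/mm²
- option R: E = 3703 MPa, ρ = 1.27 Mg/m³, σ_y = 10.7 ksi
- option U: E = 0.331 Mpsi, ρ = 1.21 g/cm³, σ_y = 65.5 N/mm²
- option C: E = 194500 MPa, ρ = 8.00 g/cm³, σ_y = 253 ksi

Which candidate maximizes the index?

Screen on constraints: σ_y ≥ 342 MPa. Survivors: option P, option C.
Putting every candidate on a common basis:
  option P: E = 106.0 GPa, ρ = 4500 kg/m³
  option C: E = 194.5 GPa, ρ = 8000 kg/m³
  option P: M = 2.29×10⁻³
  option C: M = 1.74×10⁻³
The maximum is for option P.

option P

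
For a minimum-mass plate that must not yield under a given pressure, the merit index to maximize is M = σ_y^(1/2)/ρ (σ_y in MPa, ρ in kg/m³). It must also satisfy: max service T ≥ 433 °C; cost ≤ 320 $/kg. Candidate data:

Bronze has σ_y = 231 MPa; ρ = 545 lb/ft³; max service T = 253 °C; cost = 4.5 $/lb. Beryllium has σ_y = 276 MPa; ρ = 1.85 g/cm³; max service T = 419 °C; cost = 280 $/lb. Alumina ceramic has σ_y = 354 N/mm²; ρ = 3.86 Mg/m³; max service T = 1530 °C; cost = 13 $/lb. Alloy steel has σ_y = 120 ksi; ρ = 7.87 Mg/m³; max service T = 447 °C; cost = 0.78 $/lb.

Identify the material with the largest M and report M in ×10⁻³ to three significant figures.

alumina ceramic, M = 4.87×10⁻³

Screen on constraints: max service T ≥ 433 °C; cost ≤ 320 $/kg. Survivors: alumina ceramic, alloy steel.
Putting every candidate on a common basis:
  alumina ceramic: σ_y = 354.0 MPa, ρ = 3860 kg/m³
  alloy steel: σ_y = 827.4 MPa, ρ = 7870 kg/m³
  alumina ceramic: M = 4.87×10⁻³
  alloy steel: M = 3.65×10⁻³
Alumina ceramic ranks first.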